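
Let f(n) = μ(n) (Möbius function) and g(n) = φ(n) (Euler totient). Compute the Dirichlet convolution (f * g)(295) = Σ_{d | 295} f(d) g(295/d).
(μ * φ)(295) = 171

Divisors of 295: [1, 5, 59, 295]. For each d | 295:
  d = 1: μ(1) · φ(295/1) = 1 · 232 = 232
  d = 5: μ(5) · φ(295/5) = -1 · 58 = -58
  d = 59: μ(59) · φ(295/59) = -1 · 4 = -4
  d = 295: μ(295) · φ(295/295) = 1 · 1 = 1
Summing: (μ * φ)(295) = 232 + -58 + -4 + 1 = 171.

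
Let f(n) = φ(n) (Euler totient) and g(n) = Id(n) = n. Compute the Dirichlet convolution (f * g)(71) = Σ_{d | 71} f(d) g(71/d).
(φ * Id)(71) = 141

Divisors of 71: [1, 71]. For each d | 71:
  d = 1: φ(1) · Id(71/1) = 1 · 71 = 71
  d = 71: φ(71) · Id(71/71) = 70 · 1 = 70
Summing: (φ * Id)(71) = 71 + 70 = 141.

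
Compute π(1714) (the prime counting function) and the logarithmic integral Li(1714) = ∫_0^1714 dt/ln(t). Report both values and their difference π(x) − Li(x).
π(1714) = 267;  Li(1714) ≈ 276.80;  π(x) − Li(x) ≈ -9.80.

Direct count of primes ≤ 1714 gives π(1714) = 267. Numerical evaluation of the logarithmic integral gives Li(1714) ≈ 276.80. The difference π(x) − Li(x) ≈ -9.80 is typically negative for small/moderate x (Li(x) overestimates), though Littlewood's theorem shows this sign changes infinitely often.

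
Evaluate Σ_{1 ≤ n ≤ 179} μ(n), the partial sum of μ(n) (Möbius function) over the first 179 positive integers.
Σ_{n ≤ 179} μ(n) = -3

Compute μ(n) for each 1 ≤ n ≤ 179: μ(1) = 1, μ(2) = -1, μ(3) = -1, μ(4) = 0, μ(5) = -1, μ(6) = 1, μ(7) = -1, μ(8) = 0, μ(9) = 0, μ(10) = 1, μ(11) = -1, μ(12) = 0, μ(13) = -1, μ(14) = 1, μ(15) = 1, μ(16) = 0, μ(17) = -1, μ(18) = 0, μ(19) = -1, μ(20) = 0, μ(21) = 1, μ(22) = 1, μ(23) = -1, μ(24) = 0, μ(25) = 0, μ(26) = 1, μ(27) = 0, μ(28) = 0, μ(29) = -1, μ(30) = -1, μ(31) = -1, μ(32) = 0, μ(33) = 1, μ(34) = 1, μ(35) = 1, μ(36) = 0, μ(37) = -1, μ(38) = 1, μ(39) = 1, μ(40) = 0, μ(41) = -1, μ(42) = -1, μ(43) = -1, μ(44) = 0, μ(45) = 0, μ(46) = 1, μ(47) = -1, μ(48) = 0, μ(49) = 0, μ(50) = 0, μ(51) = 1, μ(52) = 0, μ(53) = -1, μ(54) = 0, μ(55) = 1, μ(56) = 0, μ(57) = 1, μ(58) = 1, μ(59) = -1, μ(60) = 0, μ(61) = -1, μ(62) = 1, μ(63) = 0, μ(64) = 0, μ(65) = 1, μ(66) = -1, μ(67) = -1, μ(68) = 0, μ(69) = 1, μ(70) = -1, μ(71) = -1, μ(72) = 0, μ(73) = -1, μ(74) = 1, μ(75) = 0, μ(76) = 0, μ(77) = 1, μ(78) = -1, μ(79) = -1, μ(80) = 0, μ(81) = 0, μ(82) = 1, μ(83) = -1, μ(84) = 0, μ(85) = 1, μ(86) = 1, μ(87) = 1, μ(88) = 0, μ(89) = -1, μ(90) = 0, μ(91) = 1, μ(92) = 0, μ(93) = 1, μ(94) = 1, μ(95) = 1, μ(96) = 0, μ(97) = -1, μ(98) = 0, μ(99) = 0, μ(100) = 0, μ(101) = -1, μ(102) = -1, μ(103) = -1, μ(104) = 0, μ(105) = -1, μ(106) = 1, μ(107) = -1, μ(108) = 0, μ(109) = -1, μ(110) = -1, μ(111) = 1, μ(112) = 0, μ(113) = -1, μ(114) = -1, μ(115) = 1, μ(116) = 0, μ(117) = 0, μ(118) = 1, μ(119) = 1, μ(120) = 0, μ(121) = 0, μ(122) = 1, μ(123) = 1, μ(124) = 0, μ(125) = 0, μ(126) = 0, μ(127) = -1, μ(128) = 0, μ(129) = 1, μ(130) = -1, μ(131) = -1, μ(132) = 0, μ(133) = 1, μ(134) = 1, μ(135) = 0, μ(136) = 0, μ(137) = -1, μ(138) = -1, μ(139) = -1, μ(140) = 0, μ(141) = 1, μ(142) = 1, μ(143) = 1, μ(144) = 0, μ(145) = 1, μ(146) = 1, μ(147) = 0, μ(148) = 0, μ(149) = -1, μ(150) = 0, μ(151) = -1, μ(152) = 0, μ(153) = 0, μ(154) = -1, μ(155) = 1, μ(156) = 0, μ(157) = -1, μ(158) = 1, μ(159) = 1, μ(160) = 0, μ(161) = 1, μ(162) = 0, μ(163) = -1, μ(164) = 0, μ(165) = -1, μ(166) = 1, μ(167) = -1, μ(168) = 0, μ(169) = 0, μ(170) = -1, μ(171) = 0, μ(172) = 0, μ(173) = -1, μ(174) = -1, μ(175) = 0, μ(176) = 0, μ(177) = 1, μ(178) = 1, μ(179) = -1. Summing all 179 values: -3. (Mertens function M(x) = Σ_{n ≤ x} μ(n); on average M(x) should be small (PNT ⟺ M(x) = o(x)).)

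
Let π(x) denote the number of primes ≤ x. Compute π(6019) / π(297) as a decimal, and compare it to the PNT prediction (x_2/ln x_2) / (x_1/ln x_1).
π(6019)/π(297) = 785/62 ≈ 12.6613;  PNT prediction ≈ 13.2590.

π(297) = 62 and π(6019) = 785, so π(6019)/π(297) ≈ 12.6613. The PNT-predicted ratio is (6019/ln(6019)) / (297/ln(297)) ≈ 13.2590. The two agree to within a few percent, as expected.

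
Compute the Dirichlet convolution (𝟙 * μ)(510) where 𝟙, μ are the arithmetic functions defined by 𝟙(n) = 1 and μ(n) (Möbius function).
(𝟙 * μ)(510) = 0

Divisors of 510: [1, 2, 3, 5, 6, 10, 15, 17, 30, 34, 51, 85, 102, 170, 255, 510]. For each d | 510:
  d = 1: 𝟙(1) · μ(510/1) = 1 · 1 = 1
  d = 2: 𝟙(2) · μ(510/2) = 1 · -1 = -1
  d = 3: 𝟙(3) · μ(510/3) = 1 · -1 = -1
  d = 5: 𝟙(5) · μ(510/5) = 1 · -1 = -1
  d = 6: 𝟙(6) · μ(510/6) = 1 · 1 = 1
  d = 10: 𝟙(10) · μ(510/10) = 1 · 1 = 1
  d = 15: 𝟙(15) · μ(510/15) = 1 · 1 = 1
  d = 17: 𝟙(17) · μ(510/17) = 1 · -1 = -1
  d = 30: 𝟙(30) · μ(510/30) = 1 · -1 = -1
  d = 34: 𝟙(34) · μ(510/34) = 1 · 1 = 1
  d = 51: 𝟙(51) · μ(510/51) = 1 · 1 = 1
  d = 85: 𝟙(85) · μ(510/85) = 1 · 1 = 1
  d = 102: 𝟙(102) · μ(510/102) = 1 · -1 = -1
  d = 170: 𝟙(170) · μ(510/170) = 1 · -1 = -1
  d = 255: 𝟙(255) · μ(510/255) = 1 · -1 = -1
  d = 510: 𝟙(510) · μ(510/510) = 1 · 1 = 1
Summing: (𝟙 * μ)(510) = 1 + -1 + -1 + -1 + 1 + 1 + 1 + -1 + -1 + 1 + 1 + 1 + -1 + -1 + -1 + 1 = 0.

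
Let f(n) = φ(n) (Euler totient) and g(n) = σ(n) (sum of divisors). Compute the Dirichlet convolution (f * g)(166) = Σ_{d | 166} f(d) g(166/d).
(φ * σ)(166) = 664

Divisors of 166: [1, 2, 83, 166]. For each d | 166:
  d = 1: φ(1) · σ(166/1) = 1 · 252 = 252
  d = 2: φ(2) · σ(166/2) = 1 · 84 = 84
  d = 83: φ(83) · σ(166/83) = 82 · 3 = 246
  d = 166: φ(166) · σ(166/166) = 82 · 1 = 82
Summing: (φ * σ)(166) = 252 + 84 + 246 + 82 = 664.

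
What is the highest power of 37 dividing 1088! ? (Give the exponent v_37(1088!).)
v_37(1088!) = 29

Legendre's formula: v_p(n!) = Σ_{k ≥ 1} ⌊n / p^k⌋. For p = 37, n = 1088, the terms are:
  ⌊1088/37^1⌋ = ⌊1088/37⌋ = 29
(the next term ⌊1088/37^2⌋ = 0, terminating the sum). Summing: v_37(1088!) = 29 = 29.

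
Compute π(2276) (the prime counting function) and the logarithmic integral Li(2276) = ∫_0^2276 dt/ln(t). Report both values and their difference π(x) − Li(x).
π(2276) = 338;  Li(2276) ≈ 350.81;  π(x) − Li(x) ≈ -12.81.

Direct count of primes ≤ 2276 gives π(2276) = 338. Numerical evaluation of the logarithmic integral gives Li(2276) ≈ 350.81. The difference π(x) − Li(x) ≈ -12.81 is typically negative for small/moderate x (Li(x) overestimates), though Littlewood's theorem shows this sign changes infinitely often.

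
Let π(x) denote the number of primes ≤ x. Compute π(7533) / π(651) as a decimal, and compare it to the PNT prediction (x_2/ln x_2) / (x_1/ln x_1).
π(7533)/π(651) = 954/118 ≈ 8.0847;  PNT prediction ≈ 8.3976.

π(651) = 118 and π(7533) = 954, so π(7533)/π(651) ≈ 8.0847. The PNT-predicted ratio is (7533/ln(7533)) / (651/ln(651)) ≈ 8.3976. The two agree to within a few percent, as expected.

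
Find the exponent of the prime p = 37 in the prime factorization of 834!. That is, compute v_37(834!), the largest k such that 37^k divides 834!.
v_37(834!) = 22

Legendre's formula: v_p(n!) = Σ_{k ≥ 1} ⌊n / p^k⌋. For p = 37, n = 834, the terms are:
  ⌊834/37^1⌋ = ⌊834/37⌋ = 22
(the next term ⌊834/37^2⌋ = 0, terminating the sum). Summing: v_37(834!) = 22 = 22.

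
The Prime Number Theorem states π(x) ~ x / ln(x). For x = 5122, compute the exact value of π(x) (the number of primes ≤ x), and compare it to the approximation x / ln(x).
π(5122) = 685;  x/ln(x) ≈ 599.67;  relative error ≈ 12.46%.

Directly count primes up to 5122: π(5122) = 685. The PNT approximation gives 5122/ln(5122) ≈ 5122/8.54130 ≈ 599.67. Relative error (π(x) − x/ln(x)) / π(x) ≈ 12.46%; the approximation is known to undercount slightly (Li(x) is a better estimate).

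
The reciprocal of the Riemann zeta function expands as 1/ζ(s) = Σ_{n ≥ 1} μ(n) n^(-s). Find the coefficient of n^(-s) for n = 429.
μ(429) = -1

Factor n = 429 = 3 · 11 · 13. μ(n) = 0 if any exponent ≥ 2 (not squarefree); otherwise μ(n) = (−1)^{ω(n)} where ω(n) is the number of distinct prime factors. Applying: μ(429) = -1.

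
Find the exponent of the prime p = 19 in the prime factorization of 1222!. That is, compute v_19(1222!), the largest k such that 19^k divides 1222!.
v_19(1222!) = 67

Legendre's formula: v_p(n!) = Σ_{k ≥ 1} ⌊n / p^k⌋. For p = 19, n = 1222, the terms are:
  ⌊1222/19^1⌋ = ⌊1222/19⌋ = 64
  ⌊1222/19^2⌋ = ⌊1222/361⌋ = 3
(the next term ⌊1222/19^3⌋ = 0, terminating the sum). Summing: v_19(1222!) = 64 + 3 = 67.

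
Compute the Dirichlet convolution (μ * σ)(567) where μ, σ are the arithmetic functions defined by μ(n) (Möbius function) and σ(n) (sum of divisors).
(μ * σ)(567) = 567

Divisors of 567: [1, 3, 7, 9, 21, 27, 63, 81, 189, 567]. For each d | 567:
  d = 1: μ(1) · σ(567/1) = 1 · 968 = 968
  d = 3: μ(3) · σ(567/3) = -1 · 320 = -320
  d = 7: μ(7) · σ(567/7) = -1 · 121 = -121
  d = 9: μ(9) · σ(567/9) = 0 · 104 = 0
  d = 21: μ(21) · σ(567/21) = 1 · 40 = 40
  d = 27: μ(27) · σ(567/27) = 0 · 32 = 0
  d = 63: μ(63) · σ(567/63) = 0 · 13 = 0
  d = 81: μ(81) · σ(567/81) = 0 · 8 = 0
  d = 189: μ(189) · σ(567/189) = 0 · 4 = 0
  d = 567: μ(567) · σ(567/567) = 0 · 1 = 0
Summing: (μ * σ)(567) = 968 + -320 + -121 + 0 + 40 + 0 + 0 + 0 + 0 + 0 = 567.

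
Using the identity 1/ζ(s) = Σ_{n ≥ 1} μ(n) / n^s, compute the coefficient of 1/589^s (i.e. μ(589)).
μ(589) = 1

Factor n = 589 = 19 · 31. μ(n) = 0 if any exponent ≥ 2 (not squarefree); otherwise μ(n) = (−1)^{ω(n)} where ω(n) is the number of distinct prime factors. Applying: μ(589) = 1.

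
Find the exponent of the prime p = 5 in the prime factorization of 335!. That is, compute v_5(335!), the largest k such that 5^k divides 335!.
v_5(335!) = 82

Legendre's formula: v_p(n!) = Σ_{k ≥ 1} ⌊n / p^k⌋. For p = 5, n = 335, the terms are:
  ⌊335/5^1⌋ = ⌊335/5⌋ = 67
  ⌊335/5^2⌋ = ⌊335/25⌋ = 13
  ⌊335/5^3⌋ = ⌊335/125⌋ = 2
(the next term ⌊335/5^4⌋ = 0, terminating the sum). Summing: v_5(335!) = 67 + 13 + 2 = 82.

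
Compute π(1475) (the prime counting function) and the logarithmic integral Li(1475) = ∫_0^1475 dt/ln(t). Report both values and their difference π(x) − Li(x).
π(1475) = 233;  Li(1475) ≈ 244.39;  π(x) − Li(x) ≈ -11.39.

Direct count of primes ≤ 1475 gives π(1475) = 233. Numerical evaluation of the logarithmic integral gives Li(1475) ≈ 244.39. The difference π(x) − Li(x) ≈ -11.39 is typically negative for small/moderate x (Li(x) overestimates), though Littlewood's theorem shows this sign changes infinitely often.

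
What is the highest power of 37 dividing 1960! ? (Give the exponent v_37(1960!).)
v_37(1960!) = 53

Legendre's formula: v_p(n!) = Σ_{k ≥ 1} ⌊n / p^k⌋. For p = 37, n = 1960, the terms are:
  ⌊1960/37^1⌋ = ⌊1960/37⌋ = 52
  ⌊1960/37^2⌋ = ⌊1960/1369⌋ = 1
(the next term ⌊1960/37^3⌋ = 0, terminating the sum). Summing: v_37(1960!) = 52 + 1 = 53.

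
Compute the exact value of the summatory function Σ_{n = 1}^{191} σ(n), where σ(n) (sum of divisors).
Σ_{n ≤ 191} σ(n) = 29982

Compute σ(n) for each 1 ≤ n ≤ 191: σ(1) = 1, σ(2) = 3, σ(3) = 4, σ(4) = 7, σ(5) = 6, σ(6) = 12, σ(7) = 8, σ(8) = 15, σ(9) = 13, σ(10) = 18, σ(11) = 12, σ(12) = 28, σ(13) = 14, σ(14) = 24, σ(15) = 24, σ(16) = 31, σ(17) = 18, σ(18) = 39, σ(19) = 20, σ(20) = 42, σ(21) = 32, σ(22) = 36, σ(23) = 24, σ(24) = 60, σ(25) = 31, σ(26) = 42, σ(27) = 40, σ(28) = 56, σ(29) = 30, σ(30) = 72, σ(31) = 32, σ(32) = 63, σ(33) = 48, σ(34) = 54, σ(35) = 48, σ(36) = 91, σ(37) = 38, σ(38) = 60, σ(39) = 56, σ(40) = 90, σ(41) = 42, σ(42) = 96, σ(43) = 44, σ(44) = 84, σ(45) = 78, σ(46) = 72, σ(47) = 48, σ(48) = 124, σ(49) = 57, σ(50) = 93, σ(51) = 72, σ(52) = 98, σ(53) = 54, σ(54) = 120, σ(55) = 72, σ(56) = 120, σ(57) = 80, σ(58) = 90, σ(59) = 60, σ(60) = 168, σ(61) = 62, σ(62) = 96, σ(63) = 104, σ(64) = 127, σ(65) = 84, σ(66) = 144, σ(67) = 68, σ(68) = 126, σ(69) = 96, σ(70) = 144, σ(71) = 72, σ(72) = 195, σ(73) = 74, σ(74) = 114, σ(75) = 124, σ(76) = 140, σ(77) = 96, σ(78) = 168, σ(79) = 80, σ(80) = 186, σ(81) = 121, σ(82) = 126, σ(83) = 84, σ(84) = 224, σ(85) = 108, σ(86) = 132, σ(87) = 120, σ(88) = 180, σ(89) = 90, σ(90) = 234, σ(91) = 112, σ(92) = 168, σ(93) = 128, σ(94) = 144, σ(95) = 120, σ(96) = 252, σ(97) = 98, σ(98) = 171, σ(99) = 156, σ(100) = 217, σ(101) = 102, σ(102) = 216, σ(103) = 104, σ(104) = 210, σ(105) = 192, σ(106) = 162, σ(107) = 108, σ(108) = 280, σ(109) = 110, σ(110) = 216, σ(111) = 152, σ(112) = 248, σ(113) = 114, σ(114) = 240, σ(115) = 144, σ(116) = 210, σ(117) = 182, σ(118) = 180, σ(119) = 144, σ(120) = 360, σ(121) = 133, σ(122) = 186, σ(123) = 168, σ(124) = 224, σ(125) = 156, σ(126) = 312, σ(127) = 128, σ(128) = 255, σ(129) = 176, σ(130) = 252, σ(131) = 132, σ(132) = 336, σ(133) = 160, σ(134) = 204, σ(135) = 240, σ(136) = 270, σ(137) = 138, σ(138) = 288, σ(139) = 140, σ(140) = 336, σ(141) = 192, σ(142) = 216, σ(143) = 168, σ(144) = 403, σ(145) = 180, σ(146) = 222, σ(147) = 228, σ(148) = 266, σ(149) = 150, σ(150) = 372, σ(151) = 152, σ(152) = 300, σ(153) = 234, σ(154) = 288, σ(155) = 192, σ(156) = 392, σ(157) = 158, σ(158) = 240, σ(159) = 216, σ(160) = 378, σ(161) = 192, σ(162) = 363, σ(163) = 164, σ(164) = 294, σ(165) = 288, σ(166) = 252, σ(167) = 168, σ(168) = 480, σ(169) = 183, σ(170) = 324, σ(171) = 260, σ(172) = 308, σ(173) = 174, σ(174) = 360, σ(175) = 248, σ(176) = 372, σ(177) = 240, σ(178) = 270, σ(179) = 180, σ(180) = 546, σ(181) = 182, σ(182) = 336, σ(183) = 248, σ(184) = 360, σ(185) = 228, σ(186) = 384, σ(187) = 216, σ(188) = 336, σ(189) = 320, σ(190) = 360, σ(191) = 192. Summing all 191 values: 29982. (Average order: Σ_{n ≤ x} σ(n) ~ (π²/12) x². For x = 191, (π²/12)·191² ≈ 30004.42.)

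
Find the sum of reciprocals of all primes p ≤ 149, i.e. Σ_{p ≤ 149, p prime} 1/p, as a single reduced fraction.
Σ 1/p = 2815015614437565820654021455954100101477639621972021569177/1492182350939279320058875736615841068547583863326864530410

π(149) = 35, so the primes ≤ 149 are [2, 3, 5, 7, 11, 13, 17, 19, 23, 29, 31, 37, 41, 43, 47, 53, 59, 61, 67, 71, 73, 79, 83, 89, 97, 101, 103, 107, 109, 113, 127, 131, 137, 139, 149]. Summing 1/p over these primes: 2815015614437565820654021455954100101477639621972021569177/1492182350939279320058875736615841068547583863326864530410 ≈ 1.8865. Mertens estimate ln ln(149) + 0.2615 ≈ 1.8717.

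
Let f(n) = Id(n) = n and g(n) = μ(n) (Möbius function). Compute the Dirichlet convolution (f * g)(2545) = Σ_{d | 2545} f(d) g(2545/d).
(Id * μ)(2545) = 2032

Divisors of 2545: [1, 5, 509, 2545]. For each d | 2545:
  d = 1: Id(1) · μ(2545/1) = 1 · 1 = 1
  d = 5: Id(5) · μ(2545/5) = 5 · -1 = -5
  d = 509: Id(509) · μ(2545/509) = 509 · -1 = -509
  d = 2545: Id(2545) · μ(2545/2545) = 2545 · 1 = 2545
Summing: (Id * μ)(2545) = 1 + -5 + -509 + 2545 = 2032.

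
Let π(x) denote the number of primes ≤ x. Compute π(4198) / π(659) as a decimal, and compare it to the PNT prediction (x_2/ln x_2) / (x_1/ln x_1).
π(4198)/π(659) = 574/120 ≈ 4.7833;  PNT prediction ≈ 4.9563.

π(659) = 120 and π(4198) = 574, so π(4198)/π(659) ≈ 4.7833. The PNT-predicted ratio is (4198/ln(4198)) / (659/ln(659)) ≈ 4.9563. The two agree to within a few percent, as expected.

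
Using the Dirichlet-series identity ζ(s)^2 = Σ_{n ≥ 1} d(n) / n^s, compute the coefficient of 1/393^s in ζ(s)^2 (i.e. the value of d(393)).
d(393) = 4

ζ(s)^2 = (Σ 1/m^s)(Σ 1/k^s). The coefficient of 1/n^s in the product is the number of ordered pairs (m, k) with mk = n, which equals d(n). For n = 393, divisors are [1, 3, 131, 393], so d(393) = 4.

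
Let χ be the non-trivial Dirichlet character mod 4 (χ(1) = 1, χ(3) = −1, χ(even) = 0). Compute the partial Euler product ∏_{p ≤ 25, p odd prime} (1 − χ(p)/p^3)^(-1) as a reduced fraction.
∏ = 177358697820836675/183046656872153088

The odd primes p ≤ 25 are [3, 5, 7, 11, 13, 17, 19, 23]. For each, χ(p) = 1 if p ≡ 1 mod 4, χ(p) = −1 if p ≡ 3 mod 4. Taking (1 − χ(p)/p^3)^(-1) = p^3/(p^3 − χ(p)): (1 − (-1)/3^3)^(-1) · (1 − (1)/5^3)^(-1) · (1 − (-1)/7^3)^(-1) · (1 − (-1)/11^3)^(-1) · (1 − (1)/13^3)^(-1) · (1 − (1)/17^3)^(-1) · (1 − (-1)/19^3)^(-1) · (1 − (-1)/23^3)^(-1) = 177358697820836675/183046656872153088.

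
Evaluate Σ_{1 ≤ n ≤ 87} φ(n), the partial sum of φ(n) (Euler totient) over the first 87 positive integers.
Σ_{n ≤ 87} φ(n) = 2328

Compute φ(n) for each 1 ≤ n ≤ 87: φ(1) = 1, φ(2) = 1, φ(3) = 2, φ(4) = 2, φ(5) = 4, φ(6) = 2, φ(7) = 6, φ(8) = 4, φ(9) = 6, φ(10) = 4, φ(11) = 10, φ(12) = 4, φ(13) = 12, φ(14) = 6, φ(15) = 8, φ(16) = 8, φ(17) = 16, φ(18) = 6, φ(19) = 18, φ(20) = 8, φ(21) = 12, φ(22) = 10, φ(23) = 22, φ(24) = 8, φ(25) = 20, φ(26) = 12, φ(27) = 18, φ(28) = 12, φ(29) = 28, φ(30) = 8, φ(31) = 30, φ(32) = 16, φ(33) = 20, φ(34) = 16, φ(35) = 24, φ(36) = 12, φ(37) = 36, φ(38) = 18, φ(39) = 24, φ(40) = 16, φ(41) = 40, φ(42) = 12, φ(43) = 42, φ(44) = 20, φ(45) = 24, φ(46) = 22, φ(47) = 46, φ(48) = 16, φ(49) = 42, φ(50) = 20, φ(51) = 32, φ(52) = 24, φ(53) = 52, φ(54) = 18, φ(55) = 40, φ(56) = 24, φ(57) = 36, φ(58) = 28, φ(59) = 58, φ(60) = 16, φ(61) = 60, φ(62) = 30, φ(63) = 36, φ(64) = 32, φ(65) = 48, φ(66) = 20, φ(67) = 66, φ(68) = 32, φ(69) = 44, φ(70) = 24, φ(71) = 70, φ(72) = 24, φ(73) = 72, φ(74) = 36, φ(75) = 40, φ(76) = 36, φ(77) = 60, φ(78) = 24, φ(79) = 78, φ(80) = 32, φ(81) = 54, φ(82) = 40, φ(83) = 82, φ(84) = 24, φ(85) = 64, φ(86) = 42, φ(87) = 56. Summing all 87 values: 2328. (Average order: Σ_{n ≤ x} φ(n) ~ (3/π²) x². For x = 87, (3/π²)·87² ≈ 2300.70.)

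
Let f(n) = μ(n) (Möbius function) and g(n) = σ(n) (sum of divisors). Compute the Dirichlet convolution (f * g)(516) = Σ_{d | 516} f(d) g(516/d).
(μ * σ)(516) = 516

Divisors of 516: [1, 2, 3, 4, 6, 12, 43, 86, 129, 172, 258, 516]. For each d | 516:
  d = 1: μ(1) · σ(516/1) = 1 · 1232 = 1232
  d = 2: μ(2) · σ(516/2) = -1 · 528 = -528
  d = 3: μ(3) · σ(516/3) = -1 · 308 = -308
  d = 4: μ(4) · σ(516/4) = 0 · 176 = 0
  d = 6: μ(6) · σ(516/6) = 1 · 132 = 132
  d = 12: μ(12) · σ(516/12) = 0 · 44 = 0
  d = 43: μ(43) · σ(516/43) = -1 · 28 = -28
  d = 86: μ(86) · σ(516/86) = 1 · 12 = 12
  d = 129: μ(129) · σ(516/129) = 1 · 7 = 7
  d = 172: μ(172) · σ(516/172) = 0 · 4 = 0
  d = 258: μ(258) · σ(516/258) = -1 · 3 = -3
  d = 516: μ(516) · σ(516/516) = 0 · 1 = 0
Summing: (μ * σ)(516) = 1232 + -528 + -308 + 0 + 132 + 0 + -28 + 12 + 7 + 0 + -3 + 0 = 516.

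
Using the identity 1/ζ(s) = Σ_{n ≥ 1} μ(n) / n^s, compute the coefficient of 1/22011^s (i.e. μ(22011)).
μ(22011) = 1

Factor n = 22011 = 3 · 11 · 23 · 29. μ(n) = 0 if any exponent ≥ 2 (not squarefree); otherwise μ(n) = (−1)^{ω(n)} where ω(n) is the number of distinct prime factors. Applying: μ(22011) = 1.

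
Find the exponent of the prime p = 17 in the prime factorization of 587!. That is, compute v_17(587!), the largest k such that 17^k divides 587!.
v_17(587!) = 36

Legendre's formula: v_p(n!) = Σ_{k ≥ 1} ⌊n / p^k⌋. For p = 17, n = 587, the terms are:
  ⌊587/17^1⌋ = ⌊587/17⌋ = 34
  ⌊587/17^2⌋ = ⌊587/289⌋ = 2
(the next term ⌊587/17^3⌋ = 0, terminating the sum). Summing: v_17(587!) = 34 + 2 = 36.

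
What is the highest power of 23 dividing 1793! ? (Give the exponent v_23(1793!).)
v_23(1793!) = 80

Legendre's formula: v_p(n!) = Σ_{k ≥ 1} ⌊n / p^k⌋. For p = 23, n = 1793, the terms are:
  ⌊1793/23^1⌋ = ⌊1793/23⌋ = 77
  ⌊1793/23^2⌋ = ⌊1793/529⌋ = 3
(the next term ⌊1793/23^3⌋ = 0, terminating the sum). Summing: v_23(1793!) = 77 + 3 = 80.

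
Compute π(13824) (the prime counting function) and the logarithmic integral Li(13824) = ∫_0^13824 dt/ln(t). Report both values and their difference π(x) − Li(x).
π(13824) = 1633;  Li(13824) ≈ 1653.81;  π(x) − Li(x) ≈ -20.81.

Direct count of primes ≤ 13824 gives π(13824) = 1633. Numerical evaluation of the logarithmic integral gives Li(13824) ≈ 1653.81. The difference π(x) − Li(x) ≈ -20.81 is typically negative for small/moderate x (Li(x) overestimates), though Littlewood's theorem shows this sign changes infinitely often.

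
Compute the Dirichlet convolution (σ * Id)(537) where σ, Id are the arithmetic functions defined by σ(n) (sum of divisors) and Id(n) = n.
(σ * Id)(537) = 2513

Divisors of 537: [1, 3, 179, 537]. For each d | 537:
  d = 1: σ(1) · Id(537/1) = 1 · 537 = 537
  d = 3: σ(3) · Id(537/3) = 4 · 179 = 716
  d = 179: σ(179) · Id(537/179) = 180 · 3 = 540
  d = 537: σ(537) · Id(537/537) = 720 · 1 = 720
Summing: (σ * Id)(537) = 537 + 716 + 540 + 720 = 2513.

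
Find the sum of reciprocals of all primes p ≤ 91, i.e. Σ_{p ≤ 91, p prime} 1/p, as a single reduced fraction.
Σ 1/p = 42605658161771733665696611824842057/23768741896345550770650537601358310

π(91) = 24, so the primes ≤ 91 are [2, 3, 5, 7, 11, 13, 17, 19, 23, 29, 31, 37, 41, 43, 47, 53, 59, 61, 67, 71, 73, 79, 83, 89]. Summing 1/p over these primes: 42605658161771733665696611824842057/23768741896345550770650537601358310 ≈ 1.7925. Mertens estimate ln ln(91) + 0.2615 ≈ 1.7680.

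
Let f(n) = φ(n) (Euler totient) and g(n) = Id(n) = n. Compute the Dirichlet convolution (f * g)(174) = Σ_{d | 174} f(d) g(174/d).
(φ * Id)(174) = 855

Divisors of 174: [1, 2, 3, 6, 29, 58, 87, 174]. For each d | 174:
  d = 1: φ(1) · Id(174/1) = 1 · 174 = 174
  d = 2: φ(2) · Id(174/2) = 1 · 87 = 87
  d = 3: φ(3) · Id(174/3) = 2 · 58 = 116
  d = 6: φ(6) · Id(174/6) = 2 · 29 = 58
  d = 29: φ(29) · Id(174/29) = 28 · 6 = 168
  d = 58: φ(58) · Id(174/58) = 28 · 3 = 84
  d = 87: φ(87) · Id(174/87) = 56 · 2 = 112
  d = 174: φ(174) · Id(174/174) = 56 · 1 = 56
Summing: (φ * Id)(174) = 174 + 87 + 116 + 58 + 168 + 84 + 112 + 56 = 855.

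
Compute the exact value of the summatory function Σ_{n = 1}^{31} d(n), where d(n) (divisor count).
Σ_{n ≤ 31} d(n) = 113

Compute d(n) for each 1 ≤ n ≤ 31: d(1) = 1, d(2) = 2, d(3) = 2, d(4) = 3, d(5) = 2, d(6) = 4, d(7) = 2, d(8) = 4, d(9) = 3, d(10) = 4, d(11) = 2, d(12) = 6, d(13) = 2, d(14) = 4, d(15) = 4, d(16) = 5, d(17) = 2, d(18) = 6, d(19) = 2, d(20) = 6, d(21) = 4, d(22) = 4, d(23) = 2, d(24) = 8, d(25) = 3, d(26) = 4, d(27) = 4, d(28) = 6, d(29) = 2, d(30) = 8, d(31) = 2. Summing all 31 values: 113. (Dirichlet's divisor formula: Σ_{n ≤ x} d(n) = x ln(x) + (2γ − 1) x + O(√x). For x = 31, the asymptotic estimate is ≈ 111.24.)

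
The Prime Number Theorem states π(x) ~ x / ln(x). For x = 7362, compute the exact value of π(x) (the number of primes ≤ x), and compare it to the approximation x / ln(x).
π(7362) = 937;  x/ln(x) ≈ 826.81;  relative error ≈ 11.76%.

Directly count primes up to 7362: π(7362) = 937. The PNT approximation gives 7362/ln(7362) ≈ 7362/8.90409 ≈ 826.81. Relative error (π(x) − x/ln(x)) / π(x) ≈ 11.76%; the approximation is known to undercount slightly (Li(x) is a better estimate).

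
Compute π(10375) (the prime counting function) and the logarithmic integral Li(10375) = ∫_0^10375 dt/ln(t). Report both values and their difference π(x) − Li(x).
π(10375) = 1272;  Li(10375) ≈ 1286.77;  π(x) − Li(x) ≈ -14.77.

Direct count of primes ≤ 10375 gives π(10375) = 1272. Numerical evaluation of the logarithmic integral gives Li(10375) ≈ 1286.77. The difference π(x) − Li(x) ≈ -14.77 is typically negative for small/moderate x (Li(x) overestimates), though Littlewood's theorem shows this sign changes infinitely often.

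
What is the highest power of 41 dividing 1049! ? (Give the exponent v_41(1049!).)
v_41(1049!) = 25

Legendre's formula: v_p(n!) = Σ_{k ≥ 1} ⌊n / p^k⌋. For p = 41, n = 1049, the terms are:
  ⌊1049/41^1⌋ = ⌊1049/41⌋ = 25
(the next term ⌊1049/41^2⌋ = 0, terminating the sum). Summing: v_41(1049!) = 25 = 25.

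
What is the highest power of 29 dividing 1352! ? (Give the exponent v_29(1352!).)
v_29(1352!) = 47

Legendre's formula: v_p(n!) = Σ_{k ≥ 1} ⌊n / p^k⌋. For p = 29, n = 1352, the terms are:
  ⌊1352/29^1⌋ = ⌊1352/29⌋ = 46
  ⌊1352/29^2⌋ = ⌊1352/841⌋ = 1
(the next term ⌊1352/29^3⌋ = 0, terminating the sum). Summing: v_29(1352!) = 46 + 1 = 47.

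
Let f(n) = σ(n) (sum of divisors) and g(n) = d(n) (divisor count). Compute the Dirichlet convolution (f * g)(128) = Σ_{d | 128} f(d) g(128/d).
(σ * d)(128) = 968

Divisors of 128: [1, 2, 4, 8, 16, 32, 64, 128]. For each d | 128:
  d = 1: σ(1) · d(128/1) = 1 · 8 = 8
  d = 2: σ(2) · d(128/2) = 3 · 7 = 21
  d = 4: σ(4) · d(128/4) = 7 · 6 = 42
  d = 8: σ(8) · d(128/8) = 15 · 5 = 75
  d = 16: σ(16) · d(128/16) = 31 · 4 = 124
  d = 32: σ(32) · d(128/32) = 63 · 3 = 189
  d = 64: σ(64) · d(128/64) = 127 · 2 = 254
  d = 128: σ(128) · d(128/128) = 255 · 1 = 255
Summing: (σ * d)(128) = 8 + 21 + 42 + 75 + 124 + 189 + 254 + 255 = 968.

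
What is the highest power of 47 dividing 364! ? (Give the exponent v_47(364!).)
v_47(364!) = 7

Legendre's formula: v_p(n!) = Σ_{k ≥ 1} ⌊n / p^k⌋. For p = 47, n = 364, the terms are:
  ⌊364/47^1⌋ = ⌊364/47⌋ = 7
(the next term ⌊364/47^2⌋ = 0, terminating the sum). Summing: v_47(364!) = 7 = 7.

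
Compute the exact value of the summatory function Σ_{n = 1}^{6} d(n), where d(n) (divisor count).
Σ_{n ≤ 6} d(n) = 14

Compute d(n) for each 1 ≤ n ≤ 6: d(1) = 1, d(2) = 2, d(3) = 2, d(4) = 3, d(5) = 2, d(6) = 4. Summing all 6 values: 14. (Dirichlet's divisor formula: Σ_{n ≤ x} d(n) = x ln(x) + (2γ − 1) x + O(√x). For x = 6, the asymptotic estimate is ≈ 11.68.)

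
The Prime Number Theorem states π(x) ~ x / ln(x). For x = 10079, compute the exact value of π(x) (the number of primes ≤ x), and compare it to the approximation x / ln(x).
π(10079) = 1237;  x/ln(x) ≈ 1093.38;  relative error ≈ 11.61%.

Directly count primes up to 10079: π(10079) = 1237. The PNT approximation gives 10079/ln(10079) ≈ 10079/9.21821 ≈ 1093.38. Relative error (π(x) − x/ln(x)) / π(x) ≈ 11.61%; the approximation is known to undercount slightly (Li(x) is a better estimate).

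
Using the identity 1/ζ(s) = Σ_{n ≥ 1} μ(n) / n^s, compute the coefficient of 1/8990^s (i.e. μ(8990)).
μ(8990) = 1

Factor n = 8990 = 2 · 5 · 29 · 31. μ(n) = 0 if any exponent ≥ 2 (not squarefree); otherwise μ(n) = (−1)^{ω(n)} where ω(n) is the number of distinct prime factors. Applying: μ(8990) = 1.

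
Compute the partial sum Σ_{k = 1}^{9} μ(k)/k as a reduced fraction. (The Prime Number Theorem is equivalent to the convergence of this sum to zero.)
Σ μ(k)/k = -1/105

Values of μ(k) for 1 ≤ k ≤ 9: μ(1) = 1, μ(2) = -1, μ(3) = -1, μ(5) = -1, μ(6) = 1, μ(7) = -1, with μ = 0 on non-squarefree integers. Summing μ(k)/k for k where μ(k) ≠ 0 gives -1/105 ≈ -0.0095. (PNT ⟺ this sum → 0 as n → ∞.)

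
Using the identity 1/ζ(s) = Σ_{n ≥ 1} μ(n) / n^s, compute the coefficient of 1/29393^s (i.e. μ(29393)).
μ(29393) = 1

Factor n = 29393 = 7 · 13 · 17 · 19. μ(n) = 0 if any exponent ≥ 2 (not squarefree); otherwise μ(n) = (−1)^{ω(n)} where ω(n) is the number of distinct prime factors. Applying: μ(29393) = 1.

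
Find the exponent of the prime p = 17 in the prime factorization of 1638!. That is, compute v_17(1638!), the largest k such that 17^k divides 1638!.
v_17(1638!) = 101

Legendre's formula: v_p(n!) = Σ_{k ≥ 1} ⌊n / p^k⌋. For p = 17, n = 1638, the terms are:
  ⌊1638/17^1⌋ = ⌊1638/17⌋ = 96
  ⌊1638/17^2⌋ = ⌊1638/289⌋ = 5
(the next term ⌊1638/17^3⌋ = 0, terminating the sum). Summing: v_17(1638!) = 96 + 5 = 101.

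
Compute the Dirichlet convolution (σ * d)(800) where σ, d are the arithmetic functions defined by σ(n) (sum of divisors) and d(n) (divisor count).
(σ * d)(800) = 10074

Divisors of 800: [1, 2, 4, 5, 8, 10, 16, 20, 25, 32, 40, 50, 80, 100, 160, 200, 400, 800]. For each d | 800:
  d = 1: σ(1) · d(800/1) = 1 · 18 = 18
  d = 2: σ(2) · d(800/2) = 3 · 15 = 45
  d = 4: σ(4) · d(800/4) = 7 · 12 = 84
  d = 5: σ(5) · d(800/5) = 6 · 12 = 72
  d = 8: σ(8) · d(800/8) = 15 · 9 = 135
  d = 10: σ(10) · d(800/10) = 18 · 10 = 180
  d = 16: σ(16) · d(800/16) = 31 · 6 = 186
  d = 20: σ(20) · d(800/20) = 42 · 8 = 336
  d = 25: σ(25) · d(800/25) = 31 · 6 = 186
  d = 32: σ(32) · d(800/32) = 63 · 3 = 189
  d = 40: σ(40) · d(800/40) = 90 · 6 = 540
  d = 50: σ(50) · d(800/50) = 93 · 5 = 465
  d = 80: σ(80) · d(800/80) = 186 · 4 = 744
  d = 100: σ(100) · d(800/100) = 217 · 4 = 868
  d = 160: σ(160) · d(800/160) = 378 · 2 = 756
  d = 200: σ(200) · d(800/200) = 465 · 3 = 1395
  d = 400: σ(400) · d(800/400) = 961 · 2 = 1922
  d = 800: σ(800) · d(800/800) = 1953 · 1 = 1953
Summing: (σ * d)(800) = 18 + 45 + 84 + 72 + 135 + 180 + 186 + 336 + 186 + 189 + 540 + 465 + 744 + 868 + 756 + 1395 + 1922 + 1953 = 10074.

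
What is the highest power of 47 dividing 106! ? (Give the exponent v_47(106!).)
v_47(106!) = 2

Legendre's formula: v_p(n!) = Σ_{k ≥ 1} ⌊n / p^k⌋. For p = 47, n = 106, the terms are:
  ⌊106/47^1⌋ = ⌊106/47⌋ = 2
(the next term ⌊106/47^2⌋ = 0, terminating the sum). Summing: v_47(106!) = 2 = 2.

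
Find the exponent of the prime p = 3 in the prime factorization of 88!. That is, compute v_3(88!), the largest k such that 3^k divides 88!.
v_3(88!) = 42

Legendre's formula: v_p(n!) = Σ_{k ≥ 1} ⌊n / p^k⌋. For p = 3, n = 88, the terms are:
  ⌊88/3^1⌋ = ⌊88/3⌋ = 29
  ⌊88/3^2⌋ = ⌊88/9⌋ = 9
  ⌊88/3^3⌋ = ⌊88/27⌋ = 3
  ⌊88/3^4⌋ = ⌊88/81⌋ = 1
(the next term ⌊88/3^5⌋ = 0, terminating the sum). Summing: v_3(88!) = 29 + 9 + 3 + 1 = 42.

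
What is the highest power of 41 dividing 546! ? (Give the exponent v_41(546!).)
v_41(546!) = 13

Legendre's formula: v_p(n!) = Σ_{k ≥ 1} ⌊n / p^k⌋. For p = 41, n = 546, the terms are:
  ⌊546/41^1⌋ = ⌊546/41⌋ = 13
(the next term ⌊546/41^2⌋ = 0, terminating the sum). Summing: v_41(546!) = 13 = 13.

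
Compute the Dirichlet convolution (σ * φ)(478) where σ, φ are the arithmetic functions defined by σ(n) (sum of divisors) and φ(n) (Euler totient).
(σ * φ)(478) = 1912

Divisors of 478: [1, 2, 239, 478]. For each d | 478:
  d = 1: σ(1) · φ(478/1) = 1 · 238 = 238
  d = 2: σ(2) · φ(478/2) = 3 · 238 = 714
  d = 239: σ(239) · φ(478/239) = 240 · 1 = 240
  d = 478: σ(478) · φ(478/478) = 720 · 1 = 720
Summing: (σ * φ)(478) = 238 + 714 + 240 + 720 = 1912.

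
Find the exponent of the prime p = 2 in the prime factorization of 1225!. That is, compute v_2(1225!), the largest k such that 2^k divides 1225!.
v_2(1225!) = 1220

Legendre's formula: v_p(n!) = Σ_{k ≥ 1} ⌊n / p^k⌋. For p = 2, n = 1225, the terms are:
  ⌊1225/2^1⌋ = ⌊1225/2⌋ = 612
  ⌊1225/2^2⌋ = ⌊1225/4⌋ = 306
  ⌊1225/2^3⌋ = ⌊1225/8⌋ = 153
  ⌊1225/2^4⌋ = ⌊1225/16⌋ = 76
  ⌊1225/2^5⌋ = ⌊1225/32⌋ = 38
  ⌊1225/2^6⌋ = ⌊1225/64⌋ = 19
  ⌊1225/2^7⌋ = ⌊1225/128⌋ = 9
  ⌊1225/2^8⌋ = ⌊1225/256⌋ = 4
  ⌊1225/2^9⌋ = ⌊1225/512⌋ = 2
  ⌊1225/2^10⌋ = ⌊1225/1024⌋ = 1
(the next term ⌊1225/2^11⌋ = 0, terminating the sum). Summing: v_2(1225!) = 612 + 306 + 153 + 76 + 38 + 19 + 9 + 4 + 2 + 1 = 1220.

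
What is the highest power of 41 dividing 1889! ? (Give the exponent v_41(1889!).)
v_41(1889!) = 47

Legendre's formula: v_p(n!) = Σ_{k ≥ 1} ⌊n / p^k⌋. For p = 41, n = 1889, the terms are:
  ⌊1889/41^1⌋ = ⌊1889/41⌋ = 46
  ⌊1889/41^2⌋ = ⌊1889/1681⌋ = 1
(the next term ⌊1889/41^3⌋ = 0, terminating the sum). Summing: v_41(1889!) = 46 + 1 = 47.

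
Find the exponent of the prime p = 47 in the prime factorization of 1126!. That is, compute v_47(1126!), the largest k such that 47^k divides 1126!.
v_47(1126!) = 23

Legendre's formula: v_p(n!) = Σ_{k ≥ 1} ⌊n / p^k⌋. For p = 47, n = 1126, the terms are:
  ⌊1126/47^1⌋ = ⌊1126/47⌋ = 23
(the next term ⌊1126/47^2⌋ = 0, terminating the sum). Summing: v_47(1126!) = 23 = 23.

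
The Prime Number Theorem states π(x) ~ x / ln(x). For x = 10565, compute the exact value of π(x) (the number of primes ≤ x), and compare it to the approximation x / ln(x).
π(10565) = 1289;  x/ln(x) ≈ 1140.28;  relative error ≈ 11.54%.

Directly count primes up to 10565: π(10565) = 1289. The PNT approximation gives 10565/ln(10565) ≈ 10565/9.26530 ≈ 1140.28. Relative error (π(x) − x/ln(x)) / π(x) ≈ 11.54%; the approximation is known to undercount slightly (Li(x) is a better estimate).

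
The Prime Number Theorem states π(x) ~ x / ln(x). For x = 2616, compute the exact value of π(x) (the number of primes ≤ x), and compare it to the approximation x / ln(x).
π(2616) = 379;  x/ln(x) ≈ 332.43;  relative error ≈ 12.29%.

Directly count primes up to 2616: π(2616) = 379. The PNT approximation gives 2616/ln(2616) ≈ 2616/7.86940 ≈ 332.43. Relative error (π(x) − x/ln(x)) / π(x) ≈ 12.29%; the approximation is known to undercount slightly (Li(x) is a better estimate).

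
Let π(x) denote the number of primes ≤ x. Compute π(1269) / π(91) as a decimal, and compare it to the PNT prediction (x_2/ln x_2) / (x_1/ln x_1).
π(1269)/π(91) = 205/24 ≈ 8.5417;  PNT prediction ≈ 8.8027.

π(91) = 24 and π(1269) = 205, so π(1269)/π(91) ≈ 8.5417. The PNT-predicted ratio is (1269/ln(1269)) / (91/ln(91)) ≈ 8.8027. The two agree to within a few percent, as expected.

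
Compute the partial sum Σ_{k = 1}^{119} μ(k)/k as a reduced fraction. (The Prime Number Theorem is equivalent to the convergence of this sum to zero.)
Σ μ(k)/k = -57036343158881297864991132838495688289960443/6322010928083521557629041258308732498654937398

Values of μ(k) for 1 ≤ k ≤ 119: μ(1) = 1, μ(2) = -1, μ(3) = -1, μ(5) = -1, μ(6) = 1, μ(7) = -1, μ(10) = 1, μ(11) = -1, μ(13) = -1, μ(14) = 1, μ(15) = 1, μ(17) = -1, μ(19) = -1, μ(21) = 1, μ(22) = 1, μ(23) = -1, μ(26) = 1, μ(29) = -1, μ(30) = -1, μ(31) = -1, μ(33) = 1, μ(34) = 1, μ(35) = 1, μ(37) = -1, μ(38) = 1, μ(39) = 1, μ(41) = -1, μ(42) = -1, μ(43) = -1, μ(46) = 1, μ(47) = -1, μ(51) = 1, μ(53) = -1, μ(55) = 1, μ(57) = 1, μ(58) = 1, μ(59) = -1, μ(61) = -1, μ(62) = 1, μ(65) = 1, μ(66) = -1, μ(67) = -1, μ(69) = 1, μ(70) = -1, μ(71) = -1, μ(73) = -1, μ(74) = 1, μ(77) = 1, μ(78) = -1, μ(79) = -1, μ(82) = 1, μ(83) = -1, μ(85) = 1, μ(86) = 1, μ(87) = 1, μ(89) = -1, μ(91) = 1, μ(93) = 1, μ(94) = 1, μ(95) = 1, μ(97) = -1, μ(101) = -1, μ(102) = -1, μ(103) = -1, μ(105) = -1, μ(106) = 1, μ(107) = -1, μ(109) = -1, μ(110) = -1, μ(111) = 1, μ(113) = -1, μ(114) = -1, μ(115) = 1, μ(118) = 1, μ(119) = 1, with μ = 0 on non-squarefree integers. Summing μ(k)/k for k where μ(k) ≠ 0 gives -57036343158881297864991132838495688289960443/6322010928083521557629041258308732498654937398 ≈ -0.0090. (PNT ⟺ this sum → 0 as n → ∞.)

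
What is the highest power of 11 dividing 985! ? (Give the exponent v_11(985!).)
v_11(985!) = 97

Legendre's formula: v_p(n!) = Σ_{k ≥ 1} ⌊n / p^k⌋. For p = 11, n = 985, the terms are:
  ⌊985/11^1⌋ = ⌊985/11⌋ = 89
  ⌊985/11^2⌋ = ⌊985/121⌋ = 8
(the next term ⌊985/11^3⌋ = 0, terminating the sum). Summing: v_11(985!) = 89 + 8 = 97.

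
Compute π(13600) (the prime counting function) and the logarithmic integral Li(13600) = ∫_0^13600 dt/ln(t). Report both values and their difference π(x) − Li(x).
π(13600) = 1608;  Li(13600) ≈ 1630.30;  π(x) − Li(x) ≈ -22.30.

Direct count of primes ≤ 13600 gives π(13600) = 1608. Numerical evaluation of the logarithmic integral gives Li(13600) ≈ 1630.30. The difference π(x) − Li(x) ≈ -22.30 is typically negative for small/moderate x (Li(x) overestimates), though Littlewood's theorem shows this sign changes infinitely often.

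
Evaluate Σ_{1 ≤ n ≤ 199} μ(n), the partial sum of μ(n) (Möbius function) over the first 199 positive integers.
Σ_{n ≤ 199} μ(n) = -8

Compute μ(n) for each 1 ≤ n ≤ 199: μ(1) = 1, μ(2) = -1, μ(3) = -1, μ(4) = 0, μ(5) = -1, μ(6) = 1, μ(7) = -1, μ(8) = 0, μ(9) = 0, μ(10) = 1, μ(11) = -1, μ(12) = 0, μ(13) = -1, μ(14) = 1, μ(15) = 1, μ(16) = 0, μ(17) = -1, μ(18) = 0, μ(19) = -1, μ(20) = 0, μ(21) = 1, μ(22) = 1, μ(23) = -1, μ(24) = 0, μ(25) = 0, μ(26) = 1, μ(27) = 0, μ(28) = 0, μ(29) = -1, μ(30) = -1, μ(31) = -1, μ(32) = 0, μ(33) = 1, μ(34) = 1, μ(35) = 1, μ(36) = 0, μ(37) = -1, μ(38) = 1, μ(39) = 1, μ(40) = 0, μ(41) = -1, μ(42) = -1, μ(43) = -1, μ(44) = 0, μ(45) = 0, μ(46) = 1, μ(47) = -1, μ(48) = 0, μ(49) = 0, μ(50) = 0, μ(51) = 1, μ(52) = 0, μ(53) = -1, μ(54) = 0, μ(55) = 1, μ(56) = 0, μ(57) = 1, μ(58) = 1, μ(59) = -1, μ(60) = 0, μ(61) = -1, μ(62) = 1, μ(63) = 0, μ(64) = 0, μ(65) = 1, μ(66) = -1, μ(67) = -1, μ(68) = 0, μ(69) = 1, μ(70) = -1, μ(71) = -1, μ(72) = 0, μ(73) = -1, μ(74) = 1, μ(75) = 0, μ(76) = 0, μ(77) = 1, μ(78) = -1, μ(79) = -1, μ(80) = 0, μ(81) = 0, μ(82) = 1, μ(83) = -1, μ(84) = 0, μ(85) = 1, μ(86) = 1, μ(87) = 1, μ(88) = 0, μ(89) = -1, μ(90) = 0, μ(91) = 1, μ(92) = 0, μ(93) = 1, μ(94) = 1, μ(95) = 1, μ(96) = 0, μ(97) = -1, μ(98) = 0, μ(99) = 0, μ(100) = 0, μ(101) = -1, μ(102) = -1, μ(103) = -1, μ(104) = 0, μ(105) = -1, μ(106) = 1, μ(107) = -1, μ(108) = 0, μ(109) = -1, μ(110) = -1, μ(111) = 1, μ(112) = 0, μ(113) = -1, μ(114) = -1, μ(115) = 1, μ(116) = 0, μ(117) = 0, μ(118) = 1, μ(119) = 1, μ(120) = 0, μ(121) = 0, μ(122) = 1, μ(123) = 1, μ(124) = 0, μ(125) = 0, μ(126) = 0, μ(127) = -1, μ(128) = 0, μ(129) = 1, μ(130) = -1, μ(131) = -1, μ(132) = 0, μ(133) = 1, μ(134) = 1, μ(135) = 0, μ(136) = 0, μ(137) = -1, μ(138) = -1, μ(139) = -1, μ(140) = 0, μ(141) = 1, μ(142) = 1, μ(143) = 1, μ(144) = 0, μ(145) = 1, μ(146) = 1, μ(147) = 0, μ(148) = 0, μ(149) = -1, μ(150) = 0, μ(151) = -1, μ(152) = 0, μ(153) = 0, μ(154) = -1, μ(155) = 1, μ(156) = 0, μ(157) = -1, μ(158) = 1, μ(159) = 1, μ(160) = 0, μ(161) = 1, μ(162) = 0, μ(163) = -1, μ(164) = 0, μ(165) = -1, μ(166) = 1, μ(167) = -1, μ(168) = 0, μ(169) = 0, μ(170) = -1, μ(171) = 0, μ(172) = 0, μ(173) = -1, μ(174) = -1, μ(175) = 0, μ(176) = 0, μ(177) = 1, μ(178) = 1, μ(179) = -1, μ(180) = 0, μ(181) = -1, μ(182) = -1, μ(183) = 1, μ(184) = 0, μ(185) = 1, μ(186) = -1, μ(187) = 1, μ(188) = 0, μ(189) = 0, μ(190) = -1, μ(191) = -1, μ(192) = 0, μ(193) = -1, μ(194) = 1, μ(195) = -1, μ(196) = 0, μ(197) = -1, μ(198) = 0, μ(199) = -1. Summing all 199 values: -8. (Mertens function M(x) = Σ_{n ≤ x} μ(n); on average M(x) should be small (PNT ⟺ M(x) = o(x)).)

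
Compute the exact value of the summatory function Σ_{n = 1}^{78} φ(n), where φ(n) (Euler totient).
Σ_{n ≤ 78} φ(n) = 1856

Compute φ(n) for each 1 ≤ n ≤ 78: φ(1) = 1, φ(2) = 1, φ(3) = 2, φ(4) = 2, φ(5) = 4, φ(6) = 2, φ(7) = 6, φ(8) = 4, φ(9) = 6, φ(10) = 4, φ(11) = 10, φ(12) = 4, φ(13) = 12, φ(14) = 6, φ(15) = 8, φ(16) = 8, φ(17) = 16, φ(18) = 6, φ(19) = 18, φ(20) = 8, φ(21) = 12, φ(22) = 10, φ(23) = 22, φ(24) = 8, φ(25) = 20, φ(26) = 12, φ(27) = 18, φ(28) = 12, φ(29) = 28, φ(30) = 8, φ(31) = 30, φ(32) = 16, φ(33) = 20, φ(34) = 16, φ(35) = 24, φ(36) = 12, φ(37) = 36, φ(38) = 18, φ(39) = 24, φ(40) = 16, φ(41) = 40, φ(42) = 12, φ(43) = 42, φ(44) = 20, φ(45) = 24, φ(46) = 22, φ(47) = 46, φ(48) = 16, φ(49) = 42, φ(50) = 20, φ(51) = 32, φ(52) = 24, φ(53) = 52, φ(54) = 18, φ(55) = 40, φ(56) = 24, φ(57) = 36, φ(58) = 28, φ(59) = 58, φ(60) = 16, φ(61) = 60, φ(62) = 30, φ(63) = 36, φ(64) = 32, φ(65) = 48, φ(66) = 20, φ(67) = 66, φ(68) = 32, φ(69) = 44, φ(70) = 24, φ(71) = 70, φ(72) = 24, φ(73) = 72, φ(74) = 36, φ(75) = 40, φ(76) = 36, φ(77) = 60, φ(78) = 24. Summing all 78 values: 1856. (Average order: Σ_{n ≤ x} φ(n) ~ (3/π²) x². For x = 78, (3/π²)·78² ≈ 1849.31.)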